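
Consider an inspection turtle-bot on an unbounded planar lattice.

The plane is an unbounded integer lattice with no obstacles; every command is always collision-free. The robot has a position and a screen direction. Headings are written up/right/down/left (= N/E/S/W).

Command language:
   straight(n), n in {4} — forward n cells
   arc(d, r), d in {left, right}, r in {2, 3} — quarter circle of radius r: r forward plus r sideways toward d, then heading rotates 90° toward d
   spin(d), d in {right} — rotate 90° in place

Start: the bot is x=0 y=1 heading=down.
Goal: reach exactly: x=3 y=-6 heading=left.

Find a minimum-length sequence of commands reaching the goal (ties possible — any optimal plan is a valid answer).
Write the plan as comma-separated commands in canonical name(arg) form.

from: x=0 y=1 heading=down
1. arc(left, 2) → x=2 y=-1 heading=right
2. arc(right, 3) → x=5 y=-4 heading=down
3. arc(right, 2) → x=3 y=-6 heading=left
minimal: 3 command(s), checked below 3.

arc(left, 2), arc(right, 3), arc(right, 2)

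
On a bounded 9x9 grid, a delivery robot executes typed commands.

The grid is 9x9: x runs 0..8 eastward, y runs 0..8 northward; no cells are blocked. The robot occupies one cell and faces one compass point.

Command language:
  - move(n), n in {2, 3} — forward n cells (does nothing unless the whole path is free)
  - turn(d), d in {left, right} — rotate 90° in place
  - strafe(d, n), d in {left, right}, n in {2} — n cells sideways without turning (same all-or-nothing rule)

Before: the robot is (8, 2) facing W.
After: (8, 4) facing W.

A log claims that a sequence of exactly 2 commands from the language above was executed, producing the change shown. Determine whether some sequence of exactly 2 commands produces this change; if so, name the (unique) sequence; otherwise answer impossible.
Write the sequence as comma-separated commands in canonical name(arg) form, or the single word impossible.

impossible

no 2-step route produces this change.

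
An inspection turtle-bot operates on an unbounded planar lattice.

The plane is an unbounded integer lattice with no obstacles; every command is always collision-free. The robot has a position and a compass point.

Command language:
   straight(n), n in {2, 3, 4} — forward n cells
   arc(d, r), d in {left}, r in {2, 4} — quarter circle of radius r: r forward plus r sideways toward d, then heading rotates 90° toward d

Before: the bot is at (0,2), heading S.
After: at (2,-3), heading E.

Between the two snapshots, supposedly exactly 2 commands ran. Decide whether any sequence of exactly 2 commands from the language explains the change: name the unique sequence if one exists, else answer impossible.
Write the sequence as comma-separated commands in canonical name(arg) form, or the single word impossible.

straight(3), arc(left, 2)

key: position moved to (2,-3) AND the heading swung to E — translation plus rotation needed
start: at (0,2), heading S
step 1 (straight(3)): at (0,-1), heading S
step 2 (arc(left, 2)): at (2,-3), heading E
no rival 2-sequence matches.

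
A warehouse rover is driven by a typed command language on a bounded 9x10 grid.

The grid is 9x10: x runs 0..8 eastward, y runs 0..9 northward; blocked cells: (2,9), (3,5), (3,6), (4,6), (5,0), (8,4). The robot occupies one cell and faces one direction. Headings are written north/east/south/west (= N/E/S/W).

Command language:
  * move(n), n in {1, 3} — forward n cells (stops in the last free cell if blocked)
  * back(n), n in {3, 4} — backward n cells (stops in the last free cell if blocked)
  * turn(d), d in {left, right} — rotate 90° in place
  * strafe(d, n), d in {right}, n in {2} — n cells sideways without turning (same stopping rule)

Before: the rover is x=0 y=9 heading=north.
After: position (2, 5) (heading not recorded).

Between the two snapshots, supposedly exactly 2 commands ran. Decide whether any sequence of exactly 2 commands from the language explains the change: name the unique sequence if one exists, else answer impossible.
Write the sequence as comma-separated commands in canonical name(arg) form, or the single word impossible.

back(4), strafe(right, 2)

key: order matters: swapping back(4) and strafe(right, 2) lands elsewhere
start: x=0 y=9 heading=north
t=1 back(4) ⇒ x=0 y=5 heading=north
t=2 strafe(right, 2) ⇒ x=2 y=5 heading=north
uniquely the one of 49 2-step routes that fits.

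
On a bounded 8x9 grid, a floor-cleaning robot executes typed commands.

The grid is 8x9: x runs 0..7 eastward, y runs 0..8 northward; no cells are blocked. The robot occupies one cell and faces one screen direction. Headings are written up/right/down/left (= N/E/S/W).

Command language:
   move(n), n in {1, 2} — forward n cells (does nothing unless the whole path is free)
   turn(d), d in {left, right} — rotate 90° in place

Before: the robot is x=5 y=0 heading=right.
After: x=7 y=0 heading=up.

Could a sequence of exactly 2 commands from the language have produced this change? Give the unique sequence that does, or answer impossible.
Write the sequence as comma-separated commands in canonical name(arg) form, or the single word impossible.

key: running turn(left) before move(2) would end elsewhere — order is forced
begin: x=5 y=0 heading=right
[1] after move(2): x=7 y=0 heading=right
[2] after turn(left): x=7 y=0 heading=up
all 16 alternatives checked — unique.

move(2), turn(left)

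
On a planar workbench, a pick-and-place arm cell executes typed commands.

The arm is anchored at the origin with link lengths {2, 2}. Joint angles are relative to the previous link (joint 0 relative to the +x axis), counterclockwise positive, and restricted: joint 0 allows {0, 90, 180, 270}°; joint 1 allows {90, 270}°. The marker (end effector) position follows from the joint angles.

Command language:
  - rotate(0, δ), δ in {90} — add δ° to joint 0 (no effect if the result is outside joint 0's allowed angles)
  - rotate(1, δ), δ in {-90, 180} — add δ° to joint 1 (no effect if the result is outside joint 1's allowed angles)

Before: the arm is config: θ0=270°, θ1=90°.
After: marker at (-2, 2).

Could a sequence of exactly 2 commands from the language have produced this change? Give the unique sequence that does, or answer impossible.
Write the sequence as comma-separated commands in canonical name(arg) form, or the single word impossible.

initial: config: θ0=270°, θ1=90°
t=1 rotate(0, 90) ⇒ config: θ0=0°, θ1=90°
t=2 rotate(0, 90) ⇒ config: θ0=90°, θ1=90°
uniquely the one of 9 2-step routes that fits.

rotate(0, 90), rotate(0, 90)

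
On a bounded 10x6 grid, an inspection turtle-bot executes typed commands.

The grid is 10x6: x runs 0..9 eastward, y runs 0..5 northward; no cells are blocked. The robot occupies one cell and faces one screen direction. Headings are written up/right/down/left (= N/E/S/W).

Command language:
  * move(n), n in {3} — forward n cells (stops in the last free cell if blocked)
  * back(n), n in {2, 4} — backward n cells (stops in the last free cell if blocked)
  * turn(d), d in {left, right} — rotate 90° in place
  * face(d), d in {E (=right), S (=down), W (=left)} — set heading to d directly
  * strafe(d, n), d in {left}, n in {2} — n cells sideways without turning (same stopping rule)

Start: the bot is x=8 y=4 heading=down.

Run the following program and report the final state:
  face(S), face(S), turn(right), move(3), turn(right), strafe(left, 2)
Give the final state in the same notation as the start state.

begin: x=8 y=4 heading=down
step 1 (face(S)): x=8 y=4 heading=down
step 2 (face(S)): x=8 y=4 heading=down
step 3 (turn(right)): x=8 y=4 heading=left
step 4 (move(3)): x=5 y=4 heading=left
step 5 (turn(right)): x=5 y=4 heading=up
step 6 (strafe(left, 2)): x=3 y=4 heading=up

x=3 y=4 heading=up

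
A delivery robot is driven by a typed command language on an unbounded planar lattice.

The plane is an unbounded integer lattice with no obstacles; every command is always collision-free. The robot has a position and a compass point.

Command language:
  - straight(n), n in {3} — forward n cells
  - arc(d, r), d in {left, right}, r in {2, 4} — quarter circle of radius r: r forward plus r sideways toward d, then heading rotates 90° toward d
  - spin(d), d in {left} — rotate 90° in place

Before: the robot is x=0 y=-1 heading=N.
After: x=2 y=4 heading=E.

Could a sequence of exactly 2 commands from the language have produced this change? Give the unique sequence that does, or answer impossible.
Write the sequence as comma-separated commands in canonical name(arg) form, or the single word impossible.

straight(3), arc(right, 2)

key: cell and facing (now E) both changed — the 2 commands mix motion and turning
t0: x=0 y=-1 heading=N
step 1 (straight(3)): x=0 y=2 heading=N
step 2 (arc(right, 2)): x=2 y=4 heading=E
all 36 alternatives checked — unique.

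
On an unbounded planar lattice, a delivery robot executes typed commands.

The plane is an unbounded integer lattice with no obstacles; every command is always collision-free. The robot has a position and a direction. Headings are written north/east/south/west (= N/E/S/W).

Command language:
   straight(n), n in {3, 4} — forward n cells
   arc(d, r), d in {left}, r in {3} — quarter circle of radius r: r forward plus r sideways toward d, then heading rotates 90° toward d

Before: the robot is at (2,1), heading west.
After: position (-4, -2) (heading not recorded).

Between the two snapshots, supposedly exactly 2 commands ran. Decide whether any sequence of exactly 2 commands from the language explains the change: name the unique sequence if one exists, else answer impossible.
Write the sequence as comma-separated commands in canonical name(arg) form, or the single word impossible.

key: order matters: swapping straight(3) and arc(left, 3) lands elsewhere
t0: at (2,1), heading west
[1] after straight(3): at (-1,1), heading west
[2] after arc(left, 3): at (-4,-2), heading south
no rival 2-sequence matches.

straight(3), arc(left, 3)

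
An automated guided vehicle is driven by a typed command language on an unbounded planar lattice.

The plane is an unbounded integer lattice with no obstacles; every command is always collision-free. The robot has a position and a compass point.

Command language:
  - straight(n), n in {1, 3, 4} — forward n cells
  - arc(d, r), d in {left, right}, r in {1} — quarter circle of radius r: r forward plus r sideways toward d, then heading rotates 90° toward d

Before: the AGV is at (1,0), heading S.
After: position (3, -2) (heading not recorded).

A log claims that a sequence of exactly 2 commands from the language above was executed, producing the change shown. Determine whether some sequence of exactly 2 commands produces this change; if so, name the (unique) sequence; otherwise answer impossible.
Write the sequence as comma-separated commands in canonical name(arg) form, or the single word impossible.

key: running arc(right, 1) before arc(left, 1) would end elsewhere — order is forced
from: at (1,0), heading S
step 1 (arc(left, 1)): at (2,-1), heading E
step 2 (arc(right, 1)): at (3,-2), heading S
no other 2-command option fits: unique.

arc(left, 1), arc(right, 1)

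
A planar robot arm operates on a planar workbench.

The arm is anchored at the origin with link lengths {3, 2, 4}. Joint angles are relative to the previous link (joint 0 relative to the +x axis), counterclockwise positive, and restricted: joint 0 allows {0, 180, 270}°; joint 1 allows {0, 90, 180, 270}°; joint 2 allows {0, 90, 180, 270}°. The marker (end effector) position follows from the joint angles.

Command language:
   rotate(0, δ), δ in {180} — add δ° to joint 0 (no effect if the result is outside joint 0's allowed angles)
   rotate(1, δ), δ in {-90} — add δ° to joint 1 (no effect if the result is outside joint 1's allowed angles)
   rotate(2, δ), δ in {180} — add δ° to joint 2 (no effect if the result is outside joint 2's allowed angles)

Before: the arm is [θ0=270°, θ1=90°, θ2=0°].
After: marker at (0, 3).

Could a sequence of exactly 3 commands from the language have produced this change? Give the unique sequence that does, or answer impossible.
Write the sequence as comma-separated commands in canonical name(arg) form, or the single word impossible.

from: [θ0=270°, θ1=90°, θ2=0°]
step 1 (rotate(1, -90)): [θ0=270°, θ1=0°, θ2=0°]
step 2 (rotate(1, -90)): [θ0=270°, θ1=270°, θ2=0°]
step 3 (rotate(1, -90)): [θ0=270°, θ1=180°, θ2=0°]
all 27 alternatives checked — unique.

rotate(1, -90), rotate(1, -90), rotate(1, -90)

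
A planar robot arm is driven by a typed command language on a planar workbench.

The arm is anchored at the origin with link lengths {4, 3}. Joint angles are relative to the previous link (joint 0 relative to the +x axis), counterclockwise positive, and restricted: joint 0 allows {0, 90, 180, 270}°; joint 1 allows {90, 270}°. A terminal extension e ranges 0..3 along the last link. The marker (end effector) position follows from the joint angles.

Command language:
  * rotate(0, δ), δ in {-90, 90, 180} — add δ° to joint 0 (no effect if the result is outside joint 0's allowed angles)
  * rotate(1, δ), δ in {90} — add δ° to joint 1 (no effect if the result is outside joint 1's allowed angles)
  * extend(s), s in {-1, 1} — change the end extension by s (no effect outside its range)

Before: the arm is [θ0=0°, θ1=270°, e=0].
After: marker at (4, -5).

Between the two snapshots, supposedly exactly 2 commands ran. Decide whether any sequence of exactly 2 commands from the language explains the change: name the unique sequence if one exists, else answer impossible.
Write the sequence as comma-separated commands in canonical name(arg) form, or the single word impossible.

extend(1), extend(1)

start: [θ0=0°, θ1=270°, e=0]
t=1 extend(1) ⇒ [θ0=0°, θ1=270°, e=1]
t=2 extend(1) ⇒ [θ0=0°, θ1=270°, e=2]
all 36 alternatives checked — unique.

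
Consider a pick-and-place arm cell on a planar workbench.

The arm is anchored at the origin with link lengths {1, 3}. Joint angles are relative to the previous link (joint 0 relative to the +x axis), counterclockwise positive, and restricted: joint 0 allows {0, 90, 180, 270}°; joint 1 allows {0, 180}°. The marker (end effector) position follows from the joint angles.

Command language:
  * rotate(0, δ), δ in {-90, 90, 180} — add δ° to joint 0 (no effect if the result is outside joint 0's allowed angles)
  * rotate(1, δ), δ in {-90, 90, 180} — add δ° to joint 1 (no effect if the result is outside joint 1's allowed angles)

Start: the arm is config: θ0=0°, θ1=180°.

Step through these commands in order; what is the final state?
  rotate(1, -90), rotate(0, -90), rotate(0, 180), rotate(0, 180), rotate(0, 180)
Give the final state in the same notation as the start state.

config: θ0=90°, θ1=180°

from: config: θ0=0°, θ1=180°
1. rotate(1, -90) → config: θ0=0°, θ1=180°
2. rotate(0, -90) → config: θ0=270°, θ1=180°
3. rotate(0, 180) → config: θ0=90°, θ1=180°
4. rotate(0, 180) → config: θ0=270°, θ1=180°
5. rotate(0, 180) → config: θ0=90°, θ1=180°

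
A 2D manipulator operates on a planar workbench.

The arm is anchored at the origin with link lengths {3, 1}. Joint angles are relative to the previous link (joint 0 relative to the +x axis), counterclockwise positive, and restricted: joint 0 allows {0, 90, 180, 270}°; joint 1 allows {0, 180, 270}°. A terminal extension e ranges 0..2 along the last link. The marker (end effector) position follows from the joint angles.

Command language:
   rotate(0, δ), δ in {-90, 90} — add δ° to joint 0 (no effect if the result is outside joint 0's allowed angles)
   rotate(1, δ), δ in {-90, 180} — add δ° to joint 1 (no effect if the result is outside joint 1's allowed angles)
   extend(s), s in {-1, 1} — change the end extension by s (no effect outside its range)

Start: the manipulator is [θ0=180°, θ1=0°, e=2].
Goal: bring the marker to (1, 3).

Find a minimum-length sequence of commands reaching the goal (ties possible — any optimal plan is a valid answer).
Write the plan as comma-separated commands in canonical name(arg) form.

extend(-1), extend(-1), rotate(1, -90), rotate(0, -90)

start: [θ0=180°, θ1=0°, e=2]
1. extend(-1) → [θ0=180°, θ1=0°, e=1]
2. extend(-1) → [θ0=180°, θ1=0°, e=0]
3. rotate(1, -90) → [θ0=180°, θ1=270°, e=0]
4. rotate(0, -90) → [θ0=90°, θ1=270°, e=0]
shorter routes all fall short; 4 is best.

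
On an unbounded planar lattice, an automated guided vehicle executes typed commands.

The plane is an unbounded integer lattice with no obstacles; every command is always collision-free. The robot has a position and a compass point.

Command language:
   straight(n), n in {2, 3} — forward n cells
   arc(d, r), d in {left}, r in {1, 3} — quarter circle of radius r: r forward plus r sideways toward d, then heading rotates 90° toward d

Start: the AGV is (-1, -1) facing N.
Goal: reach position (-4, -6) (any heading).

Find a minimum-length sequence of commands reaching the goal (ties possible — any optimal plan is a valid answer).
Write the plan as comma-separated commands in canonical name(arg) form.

t0: (-1, -1) facing N
step 1 (arc(left, 1)): (-2, 0) facing W
step 2 (straight(2)): (-4, 0) facing W
step 3 (arc(left, 3)): (-7, -3) facing S
step 4 (arc(left, 3)): (-4, -6) facing E
nothing shorter than 4 reaches the goal.

arc(left, 1), straight(2), arc(left, 3), arc(left, 3)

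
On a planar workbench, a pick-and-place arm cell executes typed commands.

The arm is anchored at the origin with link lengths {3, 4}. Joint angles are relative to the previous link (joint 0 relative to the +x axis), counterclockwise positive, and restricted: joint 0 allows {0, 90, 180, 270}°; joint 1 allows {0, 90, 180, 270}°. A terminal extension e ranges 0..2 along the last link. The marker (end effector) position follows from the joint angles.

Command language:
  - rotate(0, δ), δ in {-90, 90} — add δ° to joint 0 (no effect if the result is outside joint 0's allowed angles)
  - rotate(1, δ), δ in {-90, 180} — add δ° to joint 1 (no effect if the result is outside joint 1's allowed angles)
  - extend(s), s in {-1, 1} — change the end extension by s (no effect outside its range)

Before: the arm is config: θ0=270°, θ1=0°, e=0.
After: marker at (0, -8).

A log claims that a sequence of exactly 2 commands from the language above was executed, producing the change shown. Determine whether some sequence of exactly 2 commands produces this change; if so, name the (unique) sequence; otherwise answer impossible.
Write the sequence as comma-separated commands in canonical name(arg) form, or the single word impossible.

extend(-1), extend(1)

key: running extend(1) before extend(-1) would end elsewhere — order is forced
start: config: θ0=270°, θ1=0°, e=0
step 1 (extend(-1)): config: θ0=270°, θ1=0°, e=0
step 2 (extend(1)): config: θ0=270°, θ1=0°, e=1
uniquely the one of 36 2-step routes that fits.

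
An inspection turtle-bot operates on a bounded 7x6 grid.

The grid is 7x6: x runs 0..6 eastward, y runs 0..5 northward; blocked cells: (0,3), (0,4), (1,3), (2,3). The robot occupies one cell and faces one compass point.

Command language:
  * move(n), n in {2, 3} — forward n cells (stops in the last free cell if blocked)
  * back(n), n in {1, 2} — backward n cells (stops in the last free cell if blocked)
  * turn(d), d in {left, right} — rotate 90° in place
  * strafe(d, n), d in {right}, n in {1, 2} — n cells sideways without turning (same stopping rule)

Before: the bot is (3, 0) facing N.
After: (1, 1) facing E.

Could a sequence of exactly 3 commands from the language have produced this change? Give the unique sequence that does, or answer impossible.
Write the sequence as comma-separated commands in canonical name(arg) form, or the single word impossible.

impossible

checked all 3-command options: none fits.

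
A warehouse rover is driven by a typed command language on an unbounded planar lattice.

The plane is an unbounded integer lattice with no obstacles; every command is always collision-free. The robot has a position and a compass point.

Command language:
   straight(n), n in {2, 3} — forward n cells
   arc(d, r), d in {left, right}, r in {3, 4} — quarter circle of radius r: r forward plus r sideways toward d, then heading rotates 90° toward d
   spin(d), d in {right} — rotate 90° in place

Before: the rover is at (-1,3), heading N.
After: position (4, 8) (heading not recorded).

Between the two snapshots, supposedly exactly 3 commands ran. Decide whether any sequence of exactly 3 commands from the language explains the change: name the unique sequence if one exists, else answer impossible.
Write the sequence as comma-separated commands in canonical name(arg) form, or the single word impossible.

straight(2), arc(right, 3), straight(2)

initial: at (-1,3), heading N
[1] after straight(2): at (-1,5), heading N
[2] after arc(right, 3): at (2,8), heading E
[3] after straight(2): at (4,8), heading E
no rival 3-sequence matches.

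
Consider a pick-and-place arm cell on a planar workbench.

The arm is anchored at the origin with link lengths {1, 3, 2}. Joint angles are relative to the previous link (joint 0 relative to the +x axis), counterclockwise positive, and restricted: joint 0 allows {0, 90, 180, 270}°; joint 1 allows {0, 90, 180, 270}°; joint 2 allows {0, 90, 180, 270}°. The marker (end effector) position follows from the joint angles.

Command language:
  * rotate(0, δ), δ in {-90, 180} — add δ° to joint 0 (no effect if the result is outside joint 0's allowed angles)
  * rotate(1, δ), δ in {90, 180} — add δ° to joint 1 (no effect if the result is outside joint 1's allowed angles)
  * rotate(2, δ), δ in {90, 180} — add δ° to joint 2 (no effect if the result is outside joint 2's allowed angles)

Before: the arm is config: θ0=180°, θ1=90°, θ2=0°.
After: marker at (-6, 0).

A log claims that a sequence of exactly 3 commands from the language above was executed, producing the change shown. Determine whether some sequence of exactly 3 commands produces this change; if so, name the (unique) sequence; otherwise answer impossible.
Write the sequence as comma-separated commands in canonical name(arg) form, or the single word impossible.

begin: config: θ0=180°, θ1=90°, θ2=0°
1. rotate(1, 90) → config: θ0=180°, θ1=180°, θ2=0°
2. rotate(1, 90) → config: θ0=180°, θ1=270°, θ2=0°
3. rotate(1, 90) → config: θ0=180°, θ1=0°, θ2=0°
uniquely the one of 216 3-step routes that fits.

rotate(1, 90), rotate(1, 90), rotate(1, 90)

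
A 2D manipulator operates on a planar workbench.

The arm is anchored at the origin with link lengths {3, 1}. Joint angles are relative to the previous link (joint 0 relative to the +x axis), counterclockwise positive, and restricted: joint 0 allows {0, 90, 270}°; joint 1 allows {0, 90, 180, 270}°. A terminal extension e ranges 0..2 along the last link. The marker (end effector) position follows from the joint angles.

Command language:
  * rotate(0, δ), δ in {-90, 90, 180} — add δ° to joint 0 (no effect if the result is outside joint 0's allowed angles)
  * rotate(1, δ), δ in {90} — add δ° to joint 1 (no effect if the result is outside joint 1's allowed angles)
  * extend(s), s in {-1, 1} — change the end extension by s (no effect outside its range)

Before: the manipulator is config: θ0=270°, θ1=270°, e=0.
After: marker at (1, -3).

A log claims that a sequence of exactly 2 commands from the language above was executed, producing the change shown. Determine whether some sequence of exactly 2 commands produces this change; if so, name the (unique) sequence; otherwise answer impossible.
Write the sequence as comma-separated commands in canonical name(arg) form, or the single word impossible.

rotate(1, 90), rotate(1, 90)

initial: config: θ0=270°, θ1=270°, e=0
[1] after rotate(1, 90): config: θ0=270°, θ1=0°, e=0
[2] after rotate(1, 90): config: θ0=270°, θ1=90°, e=0
uniquely the one of 36 2-step routes that fits.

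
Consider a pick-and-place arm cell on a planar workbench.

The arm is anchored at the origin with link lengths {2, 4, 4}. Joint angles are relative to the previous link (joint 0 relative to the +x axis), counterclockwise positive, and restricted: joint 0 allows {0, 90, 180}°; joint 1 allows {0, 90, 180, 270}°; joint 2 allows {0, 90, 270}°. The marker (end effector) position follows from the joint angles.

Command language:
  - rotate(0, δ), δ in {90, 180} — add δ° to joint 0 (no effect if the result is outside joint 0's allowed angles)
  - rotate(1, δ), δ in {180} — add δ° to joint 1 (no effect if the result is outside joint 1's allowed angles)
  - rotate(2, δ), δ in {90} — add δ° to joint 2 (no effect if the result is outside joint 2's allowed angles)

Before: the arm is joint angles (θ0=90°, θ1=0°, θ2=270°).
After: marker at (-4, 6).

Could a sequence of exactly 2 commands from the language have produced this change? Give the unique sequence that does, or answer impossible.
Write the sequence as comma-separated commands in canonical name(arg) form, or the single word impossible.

rotate(2, 90), rotate(2, 90)

initial: joint angles (θ0=90°, θ1=0°, θ2=270°)
t=1 rotate(2, 90) ⇒ joint angles (θ0=90°, θ1=0°, θ2=0°)
t=2 rotate(2, 90) ⇒ joint angles (θ0=90°, θ1=0°, θ2=90°)
uniquely the one of 16 2-step routes that fits.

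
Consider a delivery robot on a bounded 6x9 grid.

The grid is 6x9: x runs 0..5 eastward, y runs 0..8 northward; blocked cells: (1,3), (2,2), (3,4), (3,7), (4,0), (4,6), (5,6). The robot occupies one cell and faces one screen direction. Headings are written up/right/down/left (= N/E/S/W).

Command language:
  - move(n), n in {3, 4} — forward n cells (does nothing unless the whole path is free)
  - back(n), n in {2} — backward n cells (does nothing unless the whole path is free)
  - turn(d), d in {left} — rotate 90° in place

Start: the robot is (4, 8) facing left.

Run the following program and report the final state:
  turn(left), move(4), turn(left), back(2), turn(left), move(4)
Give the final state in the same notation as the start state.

(2, 8) facing up

initial: (4, 8) facing left
[1] after turn(left): (4, 8) facing down
[2] after move(4): (4, 8) facing down
[3] after turn(left): (4, 8) facing right
[4] after back(2): (2, 8) facing right
[5] after turn(left): (2, 8) facing up
[6] after move(4): (2, 8) facing up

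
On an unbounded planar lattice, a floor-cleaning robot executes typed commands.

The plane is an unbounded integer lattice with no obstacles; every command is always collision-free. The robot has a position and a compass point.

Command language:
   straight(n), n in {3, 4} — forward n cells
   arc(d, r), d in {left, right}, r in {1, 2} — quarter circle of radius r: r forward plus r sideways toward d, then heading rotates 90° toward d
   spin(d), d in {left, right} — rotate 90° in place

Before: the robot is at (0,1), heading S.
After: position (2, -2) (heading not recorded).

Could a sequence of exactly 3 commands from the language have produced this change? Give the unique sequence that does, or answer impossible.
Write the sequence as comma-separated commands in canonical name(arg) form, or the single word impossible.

key: order matters: swapping straight(3) and arc(left, 1) lands elsewhere
initial: at (0,1), heading S
t=1 straight(3) ⇒ at (0,-2), heading S
t=2 arc(left, 1) ⇒ at (1,-3), heading E
t=3 arc(left, 1) ⇒ at (2,-2), heading N
uniquely the one of 512 3-step routes that fits.

straight(3), arc(left, 1), arc(left, 1)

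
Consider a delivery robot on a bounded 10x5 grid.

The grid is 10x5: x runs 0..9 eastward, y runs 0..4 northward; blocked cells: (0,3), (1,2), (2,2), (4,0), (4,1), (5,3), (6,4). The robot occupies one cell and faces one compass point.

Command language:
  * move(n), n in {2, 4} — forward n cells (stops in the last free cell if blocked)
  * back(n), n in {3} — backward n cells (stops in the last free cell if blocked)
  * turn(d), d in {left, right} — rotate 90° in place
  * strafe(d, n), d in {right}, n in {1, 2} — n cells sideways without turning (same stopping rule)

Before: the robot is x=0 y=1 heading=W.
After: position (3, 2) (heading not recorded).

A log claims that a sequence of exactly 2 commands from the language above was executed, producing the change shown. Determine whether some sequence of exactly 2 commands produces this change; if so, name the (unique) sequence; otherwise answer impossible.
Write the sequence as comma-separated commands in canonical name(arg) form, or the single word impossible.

back(3), strafe(right, 1)

key: running strafe(right, 1) before back(3) would end elsewhere — order is forced
t0: x=0 y=1 heading=W
step 1 (back(3)): x=3 y=1 heading=W
step 2 (strafe(right, 1)): x=3 y=2 heading=W
all 49 alternatives checked — unique.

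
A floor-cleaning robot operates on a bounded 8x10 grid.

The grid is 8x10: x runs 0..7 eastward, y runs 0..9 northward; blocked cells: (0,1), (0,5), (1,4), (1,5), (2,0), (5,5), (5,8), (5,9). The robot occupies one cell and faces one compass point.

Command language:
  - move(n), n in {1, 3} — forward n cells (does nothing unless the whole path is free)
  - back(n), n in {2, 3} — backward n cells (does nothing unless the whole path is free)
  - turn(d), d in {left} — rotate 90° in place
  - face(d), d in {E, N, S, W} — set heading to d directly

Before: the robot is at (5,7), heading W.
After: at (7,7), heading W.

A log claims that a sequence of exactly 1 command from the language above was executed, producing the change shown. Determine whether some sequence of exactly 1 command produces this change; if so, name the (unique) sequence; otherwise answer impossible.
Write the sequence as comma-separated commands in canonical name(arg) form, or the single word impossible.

key: still facing W — the one step turns nothing
from: at (5,7), heading W
1. back(2) → at (7,7), heading W
uniquely the one of 9 1-step routes that fits.

back(2)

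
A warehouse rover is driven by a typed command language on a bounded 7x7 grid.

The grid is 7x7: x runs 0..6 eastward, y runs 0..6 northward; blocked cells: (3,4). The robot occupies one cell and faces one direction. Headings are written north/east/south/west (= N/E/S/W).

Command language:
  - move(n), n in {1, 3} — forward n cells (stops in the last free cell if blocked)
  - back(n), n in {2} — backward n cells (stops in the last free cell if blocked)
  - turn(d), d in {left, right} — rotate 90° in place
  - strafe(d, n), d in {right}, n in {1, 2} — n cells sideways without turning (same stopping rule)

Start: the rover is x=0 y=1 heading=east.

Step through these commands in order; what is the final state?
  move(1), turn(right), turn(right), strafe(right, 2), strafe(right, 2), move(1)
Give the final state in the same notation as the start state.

x=0 y=5 heading=west

begin: x=0 y=1 heading=east
1. move(1) → x=1 y=1 heading=east
2. turn(right) → x=1 y=1 heading=south
3. turn(right) → x=1 y=1 heading=west
4. strafe(right, 2) → x=1 y=3 heading=west
5. strafe(right, 2) → x=1 y=5 heading=west
6. move(1) → x=0 y=5 heading=west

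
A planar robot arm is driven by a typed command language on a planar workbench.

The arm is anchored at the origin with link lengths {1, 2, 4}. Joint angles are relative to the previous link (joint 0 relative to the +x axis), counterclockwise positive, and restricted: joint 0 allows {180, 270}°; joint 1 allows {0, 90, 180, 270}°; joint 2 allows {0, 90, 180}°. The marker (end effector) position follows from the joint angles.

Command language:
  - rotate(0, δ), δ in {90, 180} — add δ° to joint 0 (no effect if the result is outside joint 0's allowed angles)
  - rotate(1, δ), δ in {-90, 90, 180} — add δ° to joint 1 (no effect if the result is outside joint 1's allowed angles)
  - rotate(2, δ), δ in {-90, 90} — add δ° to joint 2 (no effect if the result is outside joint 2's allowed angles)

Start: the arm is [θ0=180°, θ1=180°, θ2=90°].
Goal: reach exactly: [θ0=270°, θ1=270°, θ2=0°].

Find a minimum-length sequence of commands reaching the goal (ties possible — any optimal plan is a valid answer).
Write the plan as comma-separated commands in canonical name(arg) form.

t0: [θ0=180°, θ1=180°, θ2=90°]
[1] after rotate(2, -90): [θ0=180°, θ1=180°, θ2=0°]
[2] after rotate(1, 90): [θ0=180°, θ1=270°, θ2=0°]
[3] after rotate(0, 90): [θ0=270°, θ1=270°, θ2=0°]
no 2-step plan works, so 3 is optimal.

rotate(2, -90), rotate(1, 90), rotate(0, 90)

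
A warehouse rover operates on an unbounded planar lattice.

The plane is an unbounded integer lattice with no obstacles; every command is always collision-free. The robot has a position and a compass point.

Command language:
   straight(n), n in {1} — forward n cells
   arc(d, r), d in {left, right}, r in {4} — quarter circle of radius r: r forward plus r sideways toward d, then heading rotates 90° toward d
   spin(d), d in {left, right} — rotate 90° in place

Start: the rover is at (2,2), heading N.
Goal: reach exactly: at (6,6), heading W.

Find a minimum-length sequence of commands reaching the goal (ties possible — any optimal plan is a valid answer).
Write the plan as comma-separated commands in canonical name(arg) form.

initial: at (2,2), heading N
t=1 spin(right) ⇒ at (2,2), heading E
t=2 arc(left, 4) ⇒ at (6,6), heading N
t=3 spin(left) ⇒ at (6,6), heading W
shorter routes all fall short; 3 is best.

spin(right), arc(left, 4), spin(left)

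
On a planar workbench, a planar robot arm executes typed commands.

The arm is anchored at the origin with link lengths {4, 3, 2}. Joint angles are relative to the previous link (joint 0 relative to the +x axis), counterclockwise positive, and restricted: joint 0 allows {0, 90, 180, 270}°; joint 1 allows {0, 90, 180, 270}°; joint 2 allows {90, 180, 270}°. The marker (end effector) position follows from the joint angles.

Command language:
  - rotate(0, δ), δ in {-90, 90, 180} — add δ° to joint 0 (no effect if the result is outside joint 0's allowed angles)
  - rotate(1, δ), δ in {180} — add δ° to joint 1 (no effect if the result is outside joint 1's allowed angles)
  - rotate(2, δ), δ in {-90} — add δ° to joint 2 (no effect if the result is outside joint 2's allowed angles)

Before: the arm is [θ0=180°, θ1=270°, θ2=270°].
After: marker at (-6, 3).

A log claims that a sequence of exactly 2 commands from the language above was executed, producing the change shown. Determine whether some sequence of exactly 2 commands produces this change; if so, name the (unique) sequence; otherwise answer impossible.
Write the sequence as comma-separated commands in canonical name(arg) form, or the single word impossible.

rotate(2, -90), rotate(2, -90)

t0: [θ0=180°, θ1=270°, θ2=270°]
step 1 (rotate(2, -90)): [θ0=180°, θ1=270°, θ2=180°]
step 2 (rotate(2, -90)): [θ0=180°, θ1=270°, θ2=90°]
no rival 2-sequence matches.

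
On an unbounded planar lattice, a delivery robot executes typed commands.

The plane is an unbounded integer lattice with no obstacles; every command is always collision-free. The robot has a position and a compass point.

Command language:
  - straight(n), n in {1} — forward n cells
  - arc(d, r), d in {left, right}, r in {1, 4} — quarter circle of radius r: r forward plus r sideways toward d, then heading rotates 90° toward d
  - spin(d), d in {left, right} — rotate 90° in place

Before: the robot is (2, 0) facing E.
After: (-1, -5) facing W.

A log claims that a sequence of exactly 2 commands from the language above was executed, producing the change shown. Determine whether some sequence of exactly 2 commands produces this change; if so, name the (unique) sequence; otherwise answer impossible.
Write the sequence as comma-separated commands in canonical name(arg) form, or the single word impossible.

arc(right, 1), arc(right, 4)

key: running arc(right, 4) before arc(right, 1) would end elsewhere — order is forced
begin: (2, 0) facing E
step 1 (arc(right, 1)): (3, -1) facing S
step 2 (arc(right, 4)): (-1, -5) facing W
no rival 2-sequence matches.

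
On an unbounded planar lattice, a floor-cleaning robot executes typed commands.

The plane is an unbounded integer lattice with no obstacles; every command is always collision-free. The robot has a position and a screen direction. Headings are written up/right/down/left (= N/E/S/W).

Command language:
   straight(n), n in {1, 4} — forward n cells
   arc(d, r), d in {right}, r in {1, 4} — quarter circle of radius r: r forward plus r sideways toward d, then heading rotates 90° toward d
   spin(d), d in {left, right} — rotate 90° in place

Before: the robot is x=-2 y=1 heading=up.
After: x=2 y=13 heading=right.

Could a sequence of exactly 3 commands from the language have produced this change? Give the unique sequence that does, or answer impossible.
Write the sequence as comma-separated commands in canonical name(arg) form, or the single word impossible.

key: position moved to (2,13) AND the heading swung to E — translation plus rotation needed
start: x=-2 y=1 heading=up
1. straight(4) → x=-2 y=5 heading=up
2. straight(4) → x=-2 y=9 heading=up
3. arc(right, 4) → x=2 y=13 heading=right
no other 3-command option fits: unique.

straight(4), straight(4), arc(right, 4)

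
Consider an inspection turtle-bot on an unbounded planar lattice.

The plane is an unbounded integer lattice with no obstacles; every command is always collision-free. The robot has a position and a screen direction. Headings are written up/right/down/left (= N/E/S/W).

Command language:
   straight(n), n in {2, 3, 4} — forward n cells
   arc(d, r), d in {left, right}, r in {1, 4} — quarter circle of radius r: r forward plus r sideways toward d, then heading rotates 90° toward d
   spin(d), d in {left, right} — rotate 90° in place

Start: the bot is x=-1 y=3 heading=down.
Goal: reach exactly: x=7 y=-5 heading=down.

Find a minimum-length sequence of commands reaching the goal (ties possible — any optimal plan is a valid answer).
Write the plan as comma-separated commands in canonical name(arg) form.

t0: x=-1 y=3 heading=down
1. arc(left, 4) → x=3 y=-1 heading=right
2. arc(right, 4) → x=7 y=-5 heading=down
minimal: 2 command(s), checked below 2.

arc(left, 4), arc(right, 4)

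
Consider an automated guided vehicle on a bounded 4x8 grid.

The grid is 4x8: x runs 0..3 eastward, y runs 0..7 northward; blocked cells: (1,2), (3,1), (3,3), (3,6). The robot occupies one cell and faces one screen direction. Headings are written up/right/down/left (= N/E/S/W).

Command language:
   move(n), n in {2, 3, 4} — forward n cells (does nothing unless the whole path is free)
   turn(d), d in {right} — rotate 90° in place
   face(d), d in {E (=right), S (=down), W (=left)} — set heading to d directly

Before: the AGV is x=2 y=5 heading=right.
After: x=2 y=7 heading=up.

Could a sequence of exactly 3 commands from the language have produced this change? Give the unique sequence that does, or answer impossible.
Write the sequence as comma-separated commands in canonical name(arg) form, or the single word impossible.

face(W), turn(right), move(2)

key: order matters: swapping face(W) and move(2) lands elsewhere
t0: x=2 y=5 heading=right
1. face(W) → x=2 y=5 heading=left
2. turn(right) → x=2 y=5 heading=up
3. move(2) → x=2 y=7 heading=up
all 343 alternatives checked — unique.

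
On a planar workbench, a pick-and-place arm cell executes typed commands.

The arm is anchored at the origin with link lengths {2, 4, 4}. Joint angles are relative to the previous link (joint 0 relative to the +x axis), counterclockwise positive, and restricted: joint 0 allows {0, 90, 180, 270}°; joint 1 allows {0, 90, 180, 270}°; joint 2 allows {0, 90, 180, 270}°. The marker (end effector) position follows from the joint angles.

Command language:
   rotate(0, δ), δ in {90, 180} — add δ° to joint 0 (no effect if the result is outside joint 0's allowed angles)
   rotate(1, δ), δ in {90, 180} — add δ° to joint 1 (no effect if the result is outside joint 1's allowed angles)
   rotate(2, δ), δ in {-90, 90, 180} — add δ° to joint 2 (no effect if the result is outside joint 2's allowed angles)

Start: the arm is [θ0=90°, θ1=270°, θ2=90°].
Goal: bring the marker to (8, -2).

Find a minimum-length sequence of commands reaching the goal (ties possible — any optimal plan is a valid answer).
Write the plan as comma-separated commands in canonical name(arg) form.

initial: [θ0=90°, θ1=270°, θ2=90°]
step 1 (rotate(0, 180)): [θ0=270°, θ1=270°, θ2=90°]
step 2 (rotate(1, 180)): [θ0=270°, θ1=90°, θ2=90°]
step 3 (rotate(2, -90)): [θ0=270°, θ1=90°, θ2=0°]
shorter routes all fall short; 3 is best.

rotate(0, 180), rotate(1, 180), rotate(2, -90)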